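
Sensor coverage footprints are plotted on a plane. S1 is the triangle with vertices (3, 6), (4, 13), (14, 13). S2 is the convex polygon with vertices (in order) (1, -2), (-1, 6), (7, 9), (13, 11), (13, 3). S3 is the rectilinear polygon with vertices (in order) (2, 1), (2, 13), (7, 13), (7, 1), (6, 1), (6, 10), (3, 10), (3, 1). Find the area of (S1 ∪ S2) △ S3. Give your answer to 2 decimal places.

124.01

|S1 ∪ S2| = 140.9198.
|(S1 ∪ S2) ∩ S3| = 24.9554.
|(S1 ∪ S2) △ S3| = 140.9198 + 33 − 49.9107 = 124.01.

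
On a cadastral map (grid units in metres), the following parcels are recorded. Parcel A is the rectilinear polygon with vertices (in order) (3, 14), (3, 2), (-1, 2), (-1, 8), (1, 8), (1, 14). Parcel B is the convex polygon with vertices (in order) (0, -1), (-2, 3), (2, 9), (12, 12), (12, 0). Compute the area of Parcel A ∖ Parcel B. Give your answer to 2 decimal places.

|Parcel A| = 36, |Parcel A∩Parcel B| = 21.4.
|Parcel A ∖ Parcel B| = |Parcel A| − |Parcel A∩Parcel B| = 36 − 21.4 = 14.60.

14.60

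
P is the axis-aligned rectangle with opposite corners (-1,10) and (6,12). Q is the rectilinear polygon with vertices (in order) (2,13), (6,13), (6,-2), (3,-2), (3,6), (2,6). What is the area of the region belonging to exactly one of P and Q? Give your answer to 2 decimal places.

|P| = 14, |Q| = 52, |P∩Q| = 8.
|P △ Q| = |P| + |Q| − 2·|P∩Q| = 14 + 52 − 16 = 50.00.

50.00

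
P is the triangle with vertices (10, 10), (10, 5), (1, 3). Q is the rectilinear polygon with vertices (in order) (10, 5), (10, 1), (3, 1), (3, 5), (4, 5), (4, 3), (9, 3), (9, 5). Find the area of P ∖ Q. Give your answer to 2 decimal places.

|P| = 22.5, |P∩Q| = 1.4286.
|P ∖ Q| = |P| − |P∩Q| = 22.5 − 1.4286 = 21.07.

21.07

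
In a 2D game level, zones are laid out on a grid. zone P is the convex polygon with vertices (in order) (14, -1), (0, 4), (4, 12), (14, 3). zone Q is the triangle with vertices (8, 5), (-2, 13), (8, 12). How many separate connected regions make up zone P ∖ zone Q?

1

zone P ∖ zone Q is a single connected region.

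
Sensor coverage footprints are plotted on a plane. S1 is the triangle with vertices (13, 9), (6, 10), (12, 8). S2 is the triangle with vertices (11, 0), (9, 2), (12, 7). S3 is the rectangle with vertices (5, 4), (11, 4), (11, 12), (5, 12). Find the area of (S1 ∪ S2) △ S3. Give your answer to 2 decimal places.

54.17

|S1 ∪ S2| = 12.
|(S1 ∪ S2) ∩ S3| = 2.9143.
|(S1 ∪ S2) △ S3| = 12 + 48 − 5.8286 = 54.17.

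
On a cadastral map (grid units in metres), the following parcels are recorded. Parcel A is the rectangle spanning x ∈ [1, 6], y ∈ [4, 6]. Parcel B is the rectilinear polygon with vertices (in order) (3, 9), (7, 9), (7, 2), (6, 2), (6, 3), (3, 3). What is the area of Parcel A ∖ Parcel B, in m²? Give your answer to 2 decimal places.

4.00

|Parcel A| = 10, |Parcel A∩Parcel B| = 6.
|Parcel A ∖ Parcel B| = |Parcel A| − |Parcel A∩Parcel B| = 10 − 6 = 4.00.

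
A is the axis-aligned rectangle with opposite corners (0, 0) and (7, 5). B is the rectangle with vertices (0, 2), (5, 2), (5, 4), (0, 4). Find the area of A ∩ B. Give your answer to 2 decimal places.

|A∩B|: x∈[0,5], y∈[2,4] → 5·2 = 10.

10.00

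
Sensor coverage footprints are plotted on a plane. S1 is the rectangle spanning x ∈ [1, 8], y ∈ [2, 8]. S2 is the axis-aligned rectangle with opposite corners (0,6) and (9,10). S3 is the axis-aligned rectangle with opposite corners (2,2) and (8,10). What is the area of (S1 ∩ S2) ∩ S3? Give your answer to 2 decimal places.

The region (S1 ∩ S2) ∩ S3 is the polygon with vertices (8,8), (8,6), (2,6), (2,8).
By the shoelace formula its area is 12.00.

12.00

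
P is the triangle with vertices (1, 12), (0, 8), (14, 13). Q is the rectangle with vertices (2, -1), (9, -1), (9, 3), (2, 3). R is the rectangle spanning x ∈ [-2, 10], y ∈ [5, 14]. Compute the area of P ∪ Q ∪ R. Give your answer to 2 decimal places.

By inclusion–exclusion:
Individual areas: |P| = 25.5, |Q| = 28, |R| = 108.
|P∩Q| = 0.
|P∩R| = 23.2582.
|Q∩R| = 0 (no overlap).
|P∩Q∩R| = 0.
|P ∪ Q ∪ R| = 161.5 − 23.2582 + 0 = 138.24.

138.24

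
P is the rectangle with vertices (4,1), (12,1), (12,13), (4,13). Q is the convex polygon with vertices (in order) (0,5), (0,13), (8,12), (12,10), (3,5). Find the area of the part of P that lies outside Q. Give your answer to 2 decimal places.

|P| = 96, |P∩Q| = 30.7778.
|P ∖ Q| = |P| − |P∩Q| = 96 − 30.7778 = 65.22.

65.22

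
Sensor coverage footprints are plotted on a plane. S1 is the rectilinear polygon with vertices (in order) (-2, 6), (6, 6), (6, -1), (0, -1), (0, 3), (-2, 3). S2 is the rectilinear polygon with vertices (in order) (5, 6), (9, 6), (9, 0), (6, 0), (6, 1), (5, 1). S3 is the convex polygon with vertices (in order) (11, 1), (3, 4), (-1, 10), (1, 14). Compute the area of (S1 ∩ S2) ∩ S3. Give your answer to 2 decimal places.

2.94

The region (S1 ∩ S2) ∩ S3 is the polygon with vertices (6,2.875), (5,3.25), (5,6), (6,6).
By the shoelace formula its area is 2.94.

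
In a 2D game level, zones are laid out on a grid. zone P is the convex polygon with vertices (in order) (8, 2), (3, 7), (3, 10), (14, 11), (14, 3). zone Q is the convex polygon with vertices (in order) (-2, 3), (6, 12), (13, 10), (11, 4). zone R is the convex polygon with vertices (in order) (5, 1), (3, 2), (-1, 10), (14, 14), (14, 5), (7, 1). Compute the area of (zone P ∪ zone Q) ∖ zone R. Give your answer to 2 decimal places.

11.51

|zone P ∪ zone Q| = 102.573.
|(zone P ∪ zone Q) ∩ zone R| = 91.0654.
|(zone P ∪ zone Q) ∖ zone R| = 102.573 − 91.0654 = 11.51.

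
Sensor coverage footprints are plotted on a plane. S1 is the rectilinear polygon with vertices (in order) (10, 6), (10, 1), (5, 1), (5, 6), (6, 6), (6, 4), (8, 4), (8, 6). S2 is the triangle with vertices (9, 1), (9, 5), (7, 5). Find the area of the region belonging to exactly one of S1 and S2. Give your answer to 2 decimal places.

18.50

|S1| = 21, |S2| = 4, |S1∩S2| = 3.25.
|S1 △ S2| = |S1| + |S2| − 2·|S1∩S2| = 21 + 4 − 6.5 = 18.50.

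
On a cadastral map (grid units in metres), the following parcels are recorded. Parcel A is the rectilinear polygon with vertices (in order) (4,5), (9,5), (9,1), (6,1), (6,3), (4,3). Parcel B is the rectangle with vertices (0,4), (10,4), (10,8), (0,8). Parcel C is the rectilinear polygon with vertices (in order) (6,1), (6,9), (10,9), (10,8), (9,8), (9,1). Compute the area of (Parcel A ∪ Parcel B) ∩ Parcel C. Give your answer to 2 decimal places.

|Parcel A ∪ Parcel B| = 51.
|(Parcel A ∪ Parcel B) ∩ Parcel C| = 21.00.

21.00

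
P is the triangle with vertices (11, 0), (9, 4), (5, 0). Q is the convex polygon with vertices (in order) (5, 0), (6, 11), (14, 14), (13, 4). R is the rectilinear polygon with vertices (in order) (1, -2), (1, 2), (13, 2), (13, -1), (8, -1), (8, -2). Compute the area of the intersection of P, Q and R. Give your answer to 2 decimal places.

The intersection is the polygon with vertices (5,0), (7,2), (9,2).
By the shoelace formula its area is 2.00.

2.00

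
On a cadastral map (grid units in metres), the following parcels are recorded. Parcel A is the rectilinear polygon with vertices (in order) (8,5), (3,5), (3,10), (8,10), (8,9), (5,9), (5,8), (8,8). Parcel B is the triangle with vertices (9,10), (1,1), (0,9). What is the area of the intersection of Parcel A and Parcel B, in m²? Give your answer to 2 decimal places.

The intersection is the polygon with vertices (3,5), (3,9.333), (8,9.889), (8,9), (5,9), (5,8), (7.222,8), (4.556,5).
By the shoelace formula its area is 13.72.

13.72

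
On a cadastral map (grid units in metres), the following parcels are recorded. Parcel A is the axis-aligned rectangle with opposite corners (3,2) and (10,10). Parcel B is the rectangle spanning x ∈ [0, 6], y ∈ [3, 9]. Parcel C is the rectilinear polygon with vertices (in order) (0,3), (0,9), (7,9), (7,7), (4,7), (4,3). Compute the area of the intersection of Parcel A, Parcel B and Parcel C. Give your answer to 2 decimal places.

10.00

The intersection is the polygon with vertices (6,9), (6,7), (4,7), (4,3), (3,3), (3,9).
By the shoelace formula its area is 10.00.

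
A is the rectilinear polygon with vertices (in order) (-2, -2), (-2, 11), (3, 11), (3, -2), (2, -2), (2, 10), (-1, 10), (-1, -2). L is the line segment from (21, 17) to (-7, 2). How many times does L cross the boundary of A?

4

The segment meets the boundary at (-2,4.679), (-1,5.214), (2,6.821), (3,7.357).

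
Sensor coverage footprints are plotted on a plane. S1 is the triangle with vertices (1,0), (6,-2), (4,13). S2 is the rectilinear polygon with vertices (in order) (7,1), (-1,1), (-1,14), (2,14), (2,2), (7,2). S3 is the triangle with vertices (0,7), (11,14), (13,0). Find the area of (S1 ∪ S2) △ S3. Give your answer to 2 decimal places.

135.48

|S1 ∪ S2| = 74.6846.
|(S1 ∪ S2) ∩ S3| = 11.6009.
|(S1 ∪ S2) △ S3| = 74.6846 + 84 − 23.2019 = 135.48.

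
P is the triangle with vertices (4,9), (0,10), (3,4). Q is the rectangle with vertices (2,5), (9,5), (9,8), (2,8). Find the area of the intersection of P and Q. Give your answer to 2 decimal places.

4.25

The intersection is the polygon with vertices (2,6), (2,8), (3.8,8), (3.2,5), (2.5,5).
By the shoelace formula its area is 4.25.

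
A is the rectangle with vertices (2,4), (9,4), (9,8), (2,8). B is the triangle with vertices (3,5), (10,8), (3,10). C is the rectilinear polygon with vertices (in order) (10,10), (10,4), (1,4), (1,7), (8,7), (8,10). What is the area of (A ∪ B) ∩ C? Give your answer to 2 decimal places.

22.79

The region (A ∪ B) ∩ C is the polygon with vertices (2,4), (2,7), (8,7), (8,8.571), (10,8), (9,7.571), (9,4).
By the shoelace formula its area is 22.79.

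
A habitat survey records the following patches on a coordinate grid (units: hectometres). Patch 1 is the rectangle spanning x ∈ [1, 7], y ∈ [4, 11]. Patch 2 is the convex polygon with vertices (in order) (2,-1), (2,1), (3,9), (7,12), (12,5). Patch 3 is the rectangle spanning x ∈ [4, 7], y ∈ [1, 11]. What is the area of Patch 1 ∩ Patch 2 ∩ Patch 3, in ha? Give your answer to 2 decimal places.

19.96

The intersection is the polygon with vertices (7,4), (4,4), (4,9.75), (5.667,11), (7,11).
By the shoelace formula its area is 19.96.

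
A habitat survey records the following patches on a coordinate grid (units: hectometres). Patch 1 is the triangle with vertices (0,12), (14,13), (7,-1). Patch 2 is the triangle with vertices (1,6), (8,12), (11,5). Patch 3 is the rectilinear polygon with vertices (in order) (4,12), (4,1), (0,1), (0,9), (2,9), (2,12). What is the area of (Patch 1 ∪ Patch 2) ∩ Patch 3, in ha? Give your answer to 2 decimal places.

13.00

The region (Patch 1 ∪ Patch 2) ∩ Patch 3 is the polygon with vertices (3.358,5.764), (1,6), (2.526,7.308), (1.615,9), (2,9), (2,12), (4,12), (4,4.571).
By the shoelace formula its area is 13.00.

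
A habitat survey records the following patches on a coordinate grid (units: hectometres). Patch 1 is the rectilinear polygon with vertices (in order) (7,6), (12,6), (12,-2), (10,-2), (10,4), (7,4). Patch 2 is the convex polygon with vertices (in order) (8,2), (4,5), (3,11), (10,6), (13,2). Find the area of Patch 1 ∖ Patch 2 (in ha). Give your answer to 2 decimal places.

|Patch 1| = 22, |Patch 1∩Patch 2| = 11.3333.
|Patch 1 ∖ Patch 2| = |Patch 1| − |Patch 1∩Patch 2| = 22 − 11.3333 = 10.67.

10.67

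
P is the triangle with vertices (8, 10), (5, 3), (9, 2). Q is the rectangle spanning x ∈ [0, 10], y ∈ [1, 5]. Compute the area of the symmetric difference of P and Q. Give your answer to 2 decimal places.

|P| = 15.5, |Q| = 40, |P∩Q| = 8.5804.
|P △ Q| = |P| + |Q| − 2·|P∩Q| = 15.5 + 40 − 17.1607 = 38.34.

38.34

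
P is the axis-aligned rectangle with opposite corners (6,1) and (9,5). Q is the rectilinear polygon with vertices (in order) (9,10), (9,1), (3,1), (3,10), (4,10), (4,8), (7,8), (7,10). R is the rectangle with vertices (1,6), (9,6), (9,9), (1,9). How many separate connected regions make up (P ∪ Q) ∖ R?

3

(P ∪ Q) ∖ R splits into 3 disjoint pieces (area 30, area 1, area 2).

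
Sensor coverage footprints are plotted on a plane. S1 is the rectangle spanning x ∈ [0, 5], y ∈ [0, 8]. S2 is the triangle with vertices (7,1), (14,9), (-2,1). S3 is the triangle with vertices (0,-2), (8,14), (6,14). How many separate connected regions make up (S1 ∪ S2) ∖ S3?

(S1 ∪ S2) ∖ S3 splits into 2 disjoint pieces (area 39.75, area 19).

2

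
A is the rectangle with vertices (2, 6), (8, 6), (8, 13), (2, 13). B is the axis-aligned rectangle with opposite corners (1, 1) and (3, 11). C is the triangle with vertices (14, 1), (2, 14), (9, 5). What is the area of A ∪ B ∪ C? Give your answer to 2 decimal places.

61.93

By inclusion–exclusion:
Individual areas: |A| = 42, |B| = 20, |C| = 8.5.
|A∩B|: x∈[2,3], y∈[6,11] → 1·5 = 5.
|A∩C| = 3.5702.
|B∩C| = 0.
|A∩B∩C| = 0.
|A ∪ B ∪ C| = 70.5 − 8.5702 + 0 = 61.93.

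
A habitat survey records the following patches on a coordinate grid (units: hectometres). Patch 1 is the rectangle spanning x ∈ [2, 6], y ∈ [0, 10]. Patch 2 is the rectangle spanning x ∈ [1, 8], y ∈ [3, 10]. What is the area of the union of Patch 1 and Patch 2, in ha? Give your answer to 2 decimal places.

By inclusion–exclusion:
Individual areas: |Patch 1| = 40, |Patch 2| = 49.
|Patch 1∩Patch 2|: x∈[2,6], y∈[3,10] → 4·7 = 28.
|Patch 1 ∪ Patch 2| = 89 − 28 = 61.00.

61.00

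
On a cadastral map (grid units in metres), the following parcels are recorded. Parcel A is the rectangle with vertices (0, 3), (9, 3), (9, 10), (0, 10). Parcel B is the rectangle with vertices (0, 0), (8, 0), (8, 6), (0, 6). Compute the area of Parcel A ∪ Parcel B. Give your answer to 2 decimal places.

87.00

By inclusion–exclusion:
Individual areas: |Parcel A| = 63, |Parcel B| = 48.
|Parcel A∩Parcel B|: x∈[0,8], y∈[3,6] → 8·3 = 24.
|Parcel A ∪ Parcel B| = 111 − 24 = 87.00.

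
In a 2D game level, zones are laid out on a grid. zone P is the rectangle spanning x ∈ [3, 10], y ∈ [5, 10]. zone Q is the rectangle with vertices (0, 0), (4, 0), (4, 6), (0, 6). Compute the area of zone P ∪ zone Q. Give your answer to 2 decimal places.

By inclusion–exclusion:
Individual areas: |zone P| = 35, |zone Q| = 24.
|zone P∩zone Q|: x∈[3,4], y∈[5,6] → 1·1 = 1.
|zone P ∪ zone Q| = 59 − 1 = 58.00.

58.00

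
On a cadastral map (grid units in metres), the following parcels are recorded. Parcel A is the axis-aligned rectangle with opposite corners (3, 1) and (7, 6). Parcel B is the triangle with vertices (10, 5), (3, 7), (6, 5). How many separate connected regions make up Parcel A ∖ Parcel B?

2

Parcel A ∖ Parcel B splits into 2 disjoint pieces (area 18.25, area 0.0357).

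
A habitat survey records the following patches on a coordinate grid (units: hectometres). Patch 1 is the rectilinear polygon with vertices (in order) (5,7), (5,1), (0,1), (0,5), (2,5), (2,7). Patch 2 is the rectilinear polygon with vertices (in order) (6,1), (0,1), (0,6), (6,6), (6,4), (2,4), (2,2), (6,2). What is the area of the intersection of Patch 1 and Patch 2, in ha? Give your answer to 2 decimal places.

17.00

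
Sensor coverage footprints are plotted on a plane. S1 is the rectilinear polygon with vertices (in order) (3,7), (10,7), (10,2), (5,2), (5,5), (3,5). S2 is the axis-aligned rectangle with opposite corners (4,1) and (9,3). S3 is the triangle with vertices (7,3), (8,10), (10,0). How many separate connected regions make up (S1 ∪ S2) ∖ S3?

2

(S1 ∪ S2) ∖ S3 splits into 2 disjoint pieces (area 4.5, area 21.1429).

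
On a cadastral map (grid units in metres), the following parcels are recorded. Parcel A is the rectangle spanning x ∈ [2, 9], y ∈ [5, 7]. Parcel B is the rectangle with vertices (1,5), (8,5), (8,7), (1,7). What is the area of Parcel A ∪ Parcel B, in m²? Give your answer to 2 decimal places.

By inclusion–exclusion:
Individual areas: |Parcel A| = 14, |Parcel B| = 14.
|Parcel A∩Parcel B|: x∈[2,8], y∈[5,7] → 6·2 = 12.
|Parcel A ∪ Parcel B| = 28 − 12 = 16.00.

16.00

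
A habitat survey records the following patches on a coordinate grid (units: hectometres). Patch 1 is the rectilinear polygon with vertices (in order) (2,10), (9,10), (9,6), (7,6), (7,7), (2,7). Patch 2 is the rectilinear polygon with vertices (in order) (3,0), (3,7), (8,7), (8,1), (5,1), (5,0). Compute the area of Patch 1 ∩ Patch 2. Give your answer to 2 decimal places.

1.00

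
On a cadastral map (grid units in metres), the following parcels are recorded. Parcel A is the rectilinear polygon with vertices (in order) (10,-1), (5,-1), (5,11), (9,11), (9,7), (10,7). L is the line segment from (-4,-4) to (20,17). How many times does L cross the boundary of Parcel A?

2

The segment meets the boundary at (9,7.375), (5,3.875).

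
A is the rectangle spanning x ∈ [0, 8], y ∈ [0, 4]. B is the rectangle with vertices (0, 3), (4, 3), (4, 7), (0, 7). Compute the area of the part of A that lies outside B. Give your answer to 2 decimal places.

28.00

|A∩B|: x∈[0,4], y∈[3,4] → 4·1 = 4.
|A| = 32.
|A ∖ B| = |A| − |A∩B| = 32 − 4 = 28.00.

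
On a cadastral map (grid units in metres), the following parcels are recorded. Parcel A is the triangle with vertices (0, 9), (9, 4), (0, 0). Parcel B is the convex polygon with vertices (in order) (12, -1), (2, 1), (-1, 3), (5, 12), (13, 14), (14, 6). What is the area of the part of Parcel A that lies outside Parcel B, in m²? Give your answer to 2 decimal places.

7.38

|Parcel A| = 40.5, |Parcel A∩Parcel B| = 33.1203.
|Parcel A ∖ Parcel B| = |Parcel A| − |Parcel A∩Parcel B| = 40.5 − 33.1203 = 7.38.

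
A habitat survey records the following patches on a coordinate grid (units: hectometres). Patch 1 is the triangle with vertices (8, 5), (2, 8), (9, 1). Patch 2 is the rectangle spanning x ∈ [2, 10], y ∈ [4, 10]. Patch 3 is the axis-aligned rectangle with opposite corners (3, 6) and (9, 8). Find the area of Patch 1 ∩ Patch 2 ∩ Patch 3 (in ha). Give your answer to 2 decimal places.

1.75

The intersection is the polygon with vertices (3,7), (3,7.5), (6,6), (4,6).
By the shoelace formula its area is 1.75.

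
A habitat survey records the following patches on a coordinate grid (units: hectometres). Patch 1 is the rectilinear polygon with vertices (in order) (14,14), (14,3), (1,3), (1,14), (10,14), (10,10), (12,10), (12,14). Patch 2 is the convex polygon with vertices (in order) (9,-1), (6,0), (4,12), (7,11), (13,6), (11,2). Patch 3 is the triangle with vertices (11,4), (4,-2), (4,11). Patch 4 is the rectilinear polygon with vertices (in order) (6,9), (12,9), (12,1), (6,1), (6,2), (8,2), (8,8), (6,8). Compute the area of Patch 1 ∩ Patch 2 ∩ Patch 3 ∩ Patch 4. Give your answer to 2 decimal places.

7.42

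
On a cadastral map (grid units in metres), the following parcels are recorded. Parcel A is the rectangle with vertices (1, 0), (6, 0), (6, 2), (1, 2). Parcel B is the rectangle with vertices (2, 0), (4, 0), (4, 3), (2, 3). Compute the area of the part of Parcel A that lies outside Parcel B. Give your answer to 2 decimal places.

|Parcel A∩Parcel B|: x∈[2,4], y∈[0,2] → 2·2 = 4.
|Parcel A| = 10.
|Parcel A ∖ Parcel B| = |Parcel A| − |Parcel A∩Parcel B| = 10 − 4 = 6.00.

6.00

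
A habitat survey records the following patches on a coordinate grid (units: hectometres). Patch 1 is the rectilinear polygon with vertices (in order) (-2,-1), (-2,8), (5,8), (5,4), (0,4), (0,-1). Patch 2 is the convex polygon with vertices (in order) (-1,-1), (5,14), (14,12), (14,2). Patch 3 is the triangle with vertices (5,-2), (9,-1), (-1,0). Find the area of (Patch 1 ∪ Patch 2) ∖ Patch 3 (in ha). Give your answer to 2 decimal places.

171.82

|Patch 1 ∪ Patch 2| = 172.55.
|(Patch 1 ∪ Patch 2) ∩ Patch 3| = 0.7292.
|(Patch 1 ∪ Patch 2) ∖ Patch 3| = 172.55 − 0.7292 = 171.82.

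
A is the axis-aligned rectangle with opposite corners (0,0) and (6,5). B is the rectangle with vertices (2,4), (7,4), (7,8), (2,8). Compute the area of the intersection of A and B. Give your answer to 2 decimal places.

4.00

|A∩B|: x∈[2,6], y∈[4,5] → 4·1 = 4.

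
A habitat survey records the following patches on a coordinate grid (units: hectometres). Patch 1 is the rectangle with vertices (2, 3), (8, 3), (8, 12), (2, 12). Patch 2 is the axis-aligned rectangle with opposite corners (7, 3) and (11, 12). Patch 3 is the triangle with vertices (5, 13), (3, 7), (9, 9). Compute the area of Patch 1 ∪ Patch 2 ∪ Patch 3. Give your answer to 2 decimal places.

By inclusion–exclusion:
Individual areas: |Patch 1| = 54, |Patch 2| = 36, |Patch 3| = 16.
|Patch 1∩Patch 2|: x∈[7,8], y∈[3,12] → 1·9 = 9.
|Patch 1∩Patch 3| = 14.6667.
|Patch 2∩Patch 3| = 2.6667.
|Patch 1∩Patch 2∩Patch 3| = 2.
|Patch 1 ∪ Patch 2 ∪ Patch 3| = 106 − 26.3333 + 2 = 81.67.

81.67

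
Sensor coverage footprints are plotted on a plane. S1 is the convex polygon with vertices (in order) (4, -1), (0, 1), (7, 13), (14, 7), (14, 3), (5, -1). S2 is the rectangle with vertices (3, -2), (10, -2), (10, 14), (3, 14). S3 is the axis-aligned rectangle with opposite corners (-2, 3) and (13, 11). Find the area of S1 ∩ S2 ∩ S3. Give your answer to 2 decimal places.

48.93

The intersection is the polygon with vertices (3,6.143), (5.833,11), (9.333,11), (10,10.429), (10,3), (3,3).
By the shoelace formula its area is 48.93.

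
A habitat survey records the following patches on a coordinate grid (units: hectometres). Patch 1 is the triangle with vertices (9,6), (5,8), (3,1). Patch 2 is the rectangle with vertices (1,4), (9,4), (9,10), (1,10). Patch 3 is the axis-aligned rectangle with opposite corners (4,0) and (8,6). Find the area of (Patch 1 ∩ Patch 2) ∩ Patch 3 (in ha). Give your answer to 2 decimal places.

6.86

The region (Patch 1 ∩ Patch 2) ∩ Patch 3 is the polygon with vertices (6.6,4), (4,4), (4,4.5), (4.429,6), (8,6), (8,5.167).
By the shoelace formula its area is 6.86.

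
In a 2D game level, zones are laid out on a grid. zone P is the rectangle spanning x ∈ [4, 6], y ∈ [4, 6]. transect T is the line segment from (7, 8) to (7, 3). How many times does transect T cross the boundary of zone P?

The segment lies entirely outside zone P and never meets its boundary.

0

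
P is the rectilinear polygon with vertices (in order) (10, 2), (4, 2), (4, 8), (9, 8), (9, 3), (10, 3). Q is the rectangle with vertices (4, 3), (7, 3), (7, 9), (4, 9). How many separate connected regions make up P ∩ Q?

1

P ∩ Q is a single connected region.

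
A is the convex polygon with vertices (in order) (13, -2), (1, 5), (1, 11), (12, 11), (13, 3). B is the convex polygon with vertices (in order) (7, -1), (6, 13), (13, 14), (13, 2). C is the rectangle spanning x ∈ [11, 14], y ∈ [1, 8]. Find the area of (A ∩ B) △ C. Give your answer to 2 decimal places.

59.15

|A ∩ B| = 61.0253.
|(A ∩ B) ∩ C| = 11.4375.
|(A ∩ B) △ C| = 61.0253 + 21 − 22.875 = 59.15.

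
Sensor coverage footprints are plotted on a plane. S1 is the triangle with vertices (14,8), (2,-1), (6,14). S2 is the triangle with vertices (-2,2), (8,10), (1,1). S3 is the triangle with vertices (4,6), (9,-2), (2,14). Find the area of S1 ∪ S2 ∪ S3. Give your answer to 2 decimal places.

By inclusion–exclusion:
Individual areas: |S1| = 72, |S2| = 17, |S3| = 12.
|S1∩S2| = 4.4181.
|S1∩S3| = 5.9997.
|S2∩S3| = 1.6465.
|S1∩S2∩S3| = 1.5807.
|S1 ∪ S2 ∪ S3| = 101 − 12.0643 + 1.5807 = 90.52.

90.52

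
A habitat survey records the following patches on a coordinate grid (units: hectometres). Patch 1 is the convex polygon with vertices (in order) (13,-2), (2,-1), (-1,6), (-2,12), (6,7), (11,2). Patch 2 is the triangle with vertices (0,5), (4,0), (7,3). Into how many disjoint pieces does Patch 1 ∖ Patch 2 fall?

Patch 1 ∖ Patch 2 is a single connected region.

1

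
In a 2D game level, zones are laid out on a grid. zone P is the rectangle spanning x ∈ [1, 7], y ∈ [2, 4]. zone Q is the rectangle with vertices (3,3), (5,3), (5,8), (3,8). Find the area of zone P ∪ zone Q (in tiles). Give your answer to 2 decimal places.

20.00

By inclusion–exclusion:
Individual areas: |zone P| = 12, |zone Q| = 10.
|zone P∩zone Q|: x∈[3,5], y∈[3,4] → 2·1 = 2.
|zone P ∪ zone Q| = 22 − 2 = 20.00.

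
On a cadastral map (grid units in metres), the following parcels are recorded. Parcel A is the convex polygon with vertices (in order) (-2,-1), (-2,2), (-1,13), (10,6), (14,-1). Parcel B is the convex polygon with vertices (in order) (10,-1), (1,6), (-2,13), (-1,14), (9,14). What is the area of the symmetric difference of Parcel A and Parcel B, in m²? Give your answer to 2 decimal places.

119.34

|Parcel A| = 138, |Parcel B| = 109, |Parcel A∩Parcel B| = 63.8318.
|Parcel A △ Parcel B| = |Parcel A| + |Parcel B| − 2·|Parcel A∩Parcel B| = 138 + 109 − 127.6636 = 119.34.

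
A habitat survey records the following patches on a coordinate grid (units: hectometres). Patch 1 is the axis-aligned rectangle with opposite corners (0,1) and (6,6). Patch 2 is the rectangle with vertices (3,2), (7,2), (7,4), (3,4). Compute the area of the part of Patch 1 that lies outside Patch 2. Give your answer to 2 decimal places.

|Patch 1∩Patch 2|: x∈[3,6], y∈[2,4] → 3·2 = 6.
|Patch 1| = 30.
|Patch 1 ∖ Patch 2| = |Patch 1| − |Patch 1∩Patch 2| = 30 − 6 = 24.00.

24.00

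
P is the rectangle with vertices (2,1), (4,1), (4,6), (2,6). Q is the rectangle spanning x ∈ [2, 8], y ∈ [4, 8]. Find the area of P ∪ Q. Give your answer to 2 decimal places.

30.00

By inclusion–exclusion:
Individual areas: |P| = 10, |Q| = 24.
|P∩Q|: x∈[2,4], y∈[4,6] → 2·2 = 4.
|P ∪ Q| = 34 − 4 = 30.00.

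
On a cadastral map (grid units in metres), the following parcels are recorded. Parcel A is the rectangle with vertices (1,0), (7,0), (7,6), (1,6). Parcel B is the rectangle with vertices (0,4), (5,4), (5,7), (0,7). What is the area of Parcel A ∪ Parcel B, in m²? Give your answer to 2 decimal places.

By inclusion–exclusion:
Individual areas: |Parcel A| = 36, |Parcel B| = 15.
|Parcel A∩Parcel B|: x∈[1,5], y∈[4,6] → 4·2 = 8.
|Parcel A ∪ Parcel B| = 51 − 8 = 43.00.

43.00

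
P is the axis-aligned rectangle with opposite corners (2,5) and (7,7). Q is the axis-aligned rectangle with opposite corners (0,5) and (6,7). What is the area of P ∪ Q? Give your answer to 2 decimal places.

By inclusion–exclusion:
Individual areas: |P| = 10, |Q| = 12.
|P∩Q|: x∈[2,6], y∈[5,7] → 4·2 = 8.
|P ∪ Q| = 22 − 8 = 14.00.

14.00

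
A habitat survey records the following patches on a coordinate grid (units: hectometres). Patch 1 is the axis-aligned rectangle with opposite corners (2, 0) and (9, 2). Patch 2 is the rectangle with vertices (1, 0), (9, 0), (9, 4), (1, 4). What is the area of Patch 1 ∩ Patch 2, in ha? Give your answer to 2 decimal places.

|Patch 1∩Patch 2|: x∈[2,9], y∈[0,2] → 7·2 = 14.

14.00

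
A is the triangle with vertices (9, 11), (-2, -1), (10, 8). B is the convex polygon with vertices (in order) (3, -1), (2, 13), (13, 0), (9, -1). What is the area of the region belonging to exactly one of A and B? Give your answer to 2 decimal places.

|A| = 22.5, |B| = 73.5, |A∩B| = 9.8635.
|A △ B| = |A| + |B| − 2·|A∩B| = 22.5 + 73.5 − 19.7271 = 76.27.

76.27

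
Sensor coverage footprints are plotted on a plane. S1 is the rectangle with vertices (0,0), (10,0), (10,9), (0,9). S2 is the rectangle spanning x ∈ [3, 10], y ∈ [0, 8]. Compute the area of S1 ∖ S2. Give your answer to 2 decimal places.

|S1∩S2|: x∈[3,10], y∈[0,8] → 7·8 = 56.
|S1| = 90.
|S1 ∖ S2| = |S1| − |S1∩S2| = 90 − 56 = 34.00.

34.00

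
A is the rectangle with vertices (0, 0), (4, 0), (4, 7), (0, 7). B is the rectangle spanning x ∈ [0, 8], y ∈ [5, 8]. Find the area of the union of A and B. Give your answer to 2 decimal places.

44.00

By inclusion–exclusion:
Individual areas: |A| = 28, |B| = 24.
|A∩B|: x∈[0,4], y∈[5,7] → 4·2 = 8.
|A ∪ B| = 52 − 8 = 44.00.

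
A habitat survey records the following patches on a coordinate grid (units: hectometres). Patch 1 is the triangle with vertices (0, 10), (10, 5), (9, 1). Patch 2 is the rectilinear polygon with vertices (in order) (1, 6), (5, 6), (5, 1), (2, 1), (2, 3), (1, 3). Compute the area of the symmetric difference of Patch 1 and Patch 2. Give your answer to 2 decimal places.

39.50

|Patch 1| = 22.5, |Patch 2| = 18, |Patch 1∩Patch 2| = 0.5.
|Patch 1 △ Patch 2| = |Patch 1| + |Patch 2| − 2·|Patch 1∩Patch 2| = 22.5 + 18 − 1 = 39.50.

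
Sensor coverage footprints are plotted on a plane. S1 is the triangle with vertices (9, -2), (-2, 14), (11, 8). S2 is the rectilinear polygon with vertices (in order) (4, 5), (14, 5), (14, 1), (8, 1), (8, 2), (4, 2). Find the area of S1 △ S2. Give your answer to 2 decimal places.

74.31

|S1| = 71, |S2| = 36, |S1∩S2| = 16.3438.
|S1 △ S2| = |S1| + |S2| − 2·|S1∩S2| = 71 + 36 − 32.6875 = 74.31.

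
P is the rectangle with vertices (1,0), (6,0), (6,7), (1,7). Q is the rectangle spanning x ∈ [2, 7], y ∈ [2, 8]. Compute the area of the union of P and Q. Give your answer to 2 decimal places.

45.00

By inclusion–exclusion:
Individual areas: |P| = 35, |Q| = 30.
|P∩Q|: x∈[2,6], y∈[2,7] → 4·5 = 20.
|P ∪ Q| = 65 − 20 = 45.00.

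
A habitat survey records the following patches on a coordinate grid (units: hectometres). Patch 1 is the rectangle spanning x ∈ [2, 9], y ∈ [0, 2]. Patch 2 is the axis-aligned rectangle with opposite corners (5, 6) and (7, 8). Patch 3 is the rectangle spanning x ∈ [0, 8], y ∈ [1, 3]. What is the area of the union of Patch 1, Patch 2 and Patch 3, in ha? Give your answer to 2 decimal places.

By inclusion–exclusion:
Individual areas: |Patch 1| = 14, |Patch 2| = 4, |Patch 3| = 16.
|Patch 1∩Patch 2| = 0 (no overlap).
|Patch 1∩Patch 3|: x∈[2,8], y∈[1,2] → 6·1 = 6.
|Patch 2∩Patch 3| = 0 (no overlap).
|Patch 1∩Patch 2∩Patch 3| = 0.
|Patch 1 ∪ Patch 2 ∪ Patch 3| = 34 − 6 + 0 = 28.00.

28.00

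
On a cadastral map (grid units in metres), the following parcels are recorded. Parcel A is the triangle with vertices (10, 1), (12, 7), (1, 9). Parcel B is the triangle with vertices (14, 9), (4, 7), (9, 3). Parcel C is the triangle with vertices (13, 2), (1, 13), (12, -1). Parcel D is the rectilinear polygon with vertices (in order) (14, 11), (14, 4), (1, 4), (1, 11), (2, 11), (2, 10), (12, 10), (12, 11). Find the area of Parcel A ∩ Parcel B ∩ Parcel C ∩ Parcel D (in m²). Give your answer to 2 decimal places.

7.39

The intersection is the polygon with vertices (5.481,7.296), (6.91,7.582), (10.26,4.512), (9.833,4), (8.071,4).
By the shoelace formula its area is 7.39.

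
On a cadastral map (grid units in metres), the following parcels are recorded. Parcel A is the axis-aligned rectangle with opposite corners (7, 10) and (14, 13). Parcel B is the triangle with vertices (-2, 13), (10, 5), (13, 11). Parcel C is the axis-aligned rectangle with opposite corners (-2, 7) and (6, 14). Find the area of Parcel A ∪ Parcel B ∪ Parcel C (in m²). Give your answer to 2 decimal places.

By inclusion–exclusion:
Individual areas: |Parcel A| = 21, |Parcel B| = 48, |Parcel C| = 56.
|Parcel A∩Parcel B| = 8.15.
|Parcel A∩Parcel C| = 0 (no overlap).
|Parcel B∩Parcel C| = 17.0667.
|Parcel A∩Parcel B∩Parcel C| = 0.
|Parcel A ∪ Parcel B ∪ Parcel C| = 125 − 25.2167 + 0 = 99.78.

99.78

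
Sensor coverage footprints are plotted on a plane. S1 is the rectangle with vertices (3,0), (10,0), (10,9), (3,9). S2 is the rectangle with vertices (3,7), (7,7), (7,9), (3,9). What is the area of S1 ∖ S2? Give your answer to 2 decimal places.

|S1∩S2|: x∈[3,7], y∈[7,9] → 4·2 = 8.
|S1| = 63.
|S1 ∖ S2| = |S1| − |S1∩S2| = 63 − 8 = 55.00.

55.00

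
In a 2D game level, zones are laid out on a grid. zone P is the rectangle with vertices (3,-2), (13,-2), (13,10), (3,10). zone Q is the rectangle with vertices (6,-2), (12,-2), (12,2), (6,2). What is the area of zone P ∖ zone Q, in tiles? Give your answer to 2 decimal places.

96.00

|zone P∩zone Q|: x∈[6,12], y∈[-2,2] → 6·4 = 24.
|zone P| = 120.
|zone P ∖ zone Q| = |zone P| − |zone P∩zone Q| = 120 − 24 = 96.00.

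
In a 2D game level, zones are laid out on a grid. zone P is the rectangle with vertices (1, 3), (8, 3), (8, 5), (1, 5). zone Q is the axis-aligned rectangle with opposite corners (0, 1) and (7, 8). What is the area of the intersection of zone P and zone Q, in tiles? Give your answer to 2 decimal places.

12.00

|zone P∩zone Q|: x∈[1,7], y∈[3,5] → 6·2 = 12.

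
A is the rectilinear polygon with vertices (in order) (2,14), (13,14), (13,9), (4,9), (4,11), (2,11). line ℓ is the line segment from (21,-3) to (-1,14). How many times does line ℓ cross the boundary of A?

4

The segment meets the boundary at (2,11.682), (4,10.136), (5.471,9), (2.882,11).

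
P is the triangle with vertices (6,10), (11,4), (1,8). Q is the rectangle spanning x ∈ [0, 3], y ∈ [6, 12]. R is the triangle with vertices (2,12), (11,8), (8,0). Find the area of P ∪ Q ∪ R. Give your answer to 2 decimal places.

By inclusion–exclusion:
Individual areas: |P| = 20, |Q| = 18, |R| = 42.
|P∩Q| = 1.6.
|P∩R| = 15.7103.
|Q∩R| = 0.7778.
|P∩Q∩R| = 0.
|P ∪ Q ∪ R| = 80 − 18.088 + 0 = 61.91.

61.91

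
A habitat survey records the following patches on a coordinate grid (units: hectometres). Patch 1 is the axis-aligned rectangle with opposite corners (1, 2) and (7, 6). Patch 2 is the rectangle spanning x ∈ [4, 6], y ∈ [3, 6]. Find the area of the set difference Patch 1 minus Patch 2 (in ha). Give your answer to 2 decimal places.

|Patch 1∩Patch 2|: x∈[4,6], y∈[3,6] → 2·3 = 6.
|Patch 1| = 24.
|Patch 1 ∖ Patch 2| = |Patch 1| − |Patch 1∩Patch 2| = 24 − 6 = 18.00.

18.00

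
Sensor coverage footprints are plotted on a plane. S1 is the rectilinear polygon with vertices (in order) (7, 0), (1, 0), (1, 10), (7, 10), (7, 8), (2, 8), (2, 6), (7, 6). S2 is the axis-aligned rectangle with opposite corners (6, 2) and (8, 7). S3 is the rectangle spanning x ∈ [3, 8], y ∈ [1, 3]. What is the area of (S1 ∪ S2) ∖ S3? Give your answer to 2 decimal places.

|S1 ∪ S2| = 56.
|(S1 ∪ S2) ∩ S3| = 9.
|(S1 ∪ S2) ∖ S3| = 56 − 9 = 47.00.

47.00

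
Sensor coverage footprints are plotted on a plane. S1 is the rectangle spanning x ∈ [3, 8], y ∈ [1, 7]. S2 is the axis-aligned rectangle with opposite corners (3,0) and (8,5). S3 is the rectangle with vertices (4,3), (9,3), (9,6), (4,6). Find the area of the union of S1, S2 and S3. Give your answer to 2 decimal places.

38.00

By inclusion–exclusion:
Individual areas: |S1| = 30, |S2| = 25, |S3| = 15.
|S1∩S2|: x∈[3,8], y∈[1,5] → 5·4 = 20.
|S1∩S3|: x∈[4,8], y∈[3,6] → 4·3 = 12.
|S2∩S3|: x∈[4,8], y∈[3,5] → 4·2 = 8.
|S1∩S2∩S3| = 8.
|S1 ∪ S2 ∪ S3| = 70 − 40 + 8 = 38.00.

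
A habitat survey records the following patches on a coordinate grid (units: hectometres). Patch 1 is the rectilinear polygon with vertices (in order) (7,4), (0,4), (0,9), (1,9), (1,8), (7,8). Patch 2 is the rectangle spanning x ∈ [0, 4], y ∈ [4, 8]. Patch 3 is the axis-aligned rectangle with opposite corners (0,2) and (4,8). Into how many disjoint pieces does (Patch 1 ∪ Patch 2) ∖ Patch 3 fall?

(Patch 1 ∪ Patch 2) ∖ Patch 3 splits into 2 disjoint pieces (area 1, area 12).

2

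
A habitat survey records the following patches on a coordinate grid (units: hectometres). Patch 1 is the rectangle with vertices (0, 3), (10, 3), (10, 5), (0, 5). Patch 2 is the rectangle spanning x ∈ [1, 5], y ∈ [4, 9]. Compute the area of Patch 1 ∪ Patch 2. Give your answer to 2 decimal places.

By inclusion–exclusion:
Individual areas: |Patch 1| = 20, |Patch 2| = 20.
|Patch 1∩Patch 2|: x∈[1,5], y∈[4,5] → 4·1 = 4.
|Patch 1 ∪ Patch 2| = 40 − 4 = 36.00.

36.00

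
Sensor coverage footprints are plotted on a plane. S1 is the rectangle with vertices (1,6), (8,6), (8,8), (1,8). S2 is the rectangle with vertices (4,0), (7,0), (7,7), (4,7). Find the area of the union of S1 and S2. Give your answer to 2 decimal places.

By inclusion–exclusion:
Individual areas: |S1| = 14, |S2| = 21.
|S1∩S2|: x∈[4,7], y∈[6,7] → 3·1 = 3.
|S1 ∪ S2| = 35 − 3 = 32.00.

32.00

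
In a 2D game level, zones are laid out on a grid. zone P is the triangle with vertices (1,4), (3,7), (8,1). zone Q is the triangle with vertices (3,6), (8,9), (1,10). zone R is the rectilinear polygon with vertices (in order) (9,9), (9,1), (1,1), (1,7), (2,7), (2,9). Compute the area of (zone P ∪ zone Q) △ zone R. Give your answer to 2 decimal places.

|zone P ∪ zone Q| = 26.0794.
|(zone P ∪ zone Q) ∩ zone R| = 22.5794.
|(zone P ∪ zone Q) △ zone R| = 26.0794 + 62 − 45.1587 = 42.92.

42.92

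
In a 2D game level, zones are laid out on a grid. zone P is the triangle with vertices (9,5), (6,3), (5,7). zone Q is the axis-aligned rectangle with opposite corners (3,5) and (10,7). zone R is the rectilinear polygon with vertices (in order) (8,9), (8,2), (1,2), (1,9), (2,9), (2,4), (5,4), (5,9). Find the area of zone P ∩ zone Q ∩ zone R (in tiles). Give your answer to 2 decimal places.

The intersection is the polygon with vertices (8,5.5), (8,5), (5.5,5), (5,7).
By the shoelace formula its area is 3.25.

3.25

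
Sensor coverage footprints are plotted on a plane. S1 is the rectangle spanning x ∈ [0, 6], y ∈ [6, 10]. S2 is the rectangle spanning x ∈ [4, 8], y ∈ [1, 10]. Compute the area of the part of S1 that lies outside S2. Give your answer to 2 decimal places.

|S1∩S2|: x∈[4,6], y∈[6,10] → 2·4 = 8.
|S1| = 24.
|S1 ∖ S2| = |S1| − |S1∩S2| = 24 − 8 = 16.00.

16.00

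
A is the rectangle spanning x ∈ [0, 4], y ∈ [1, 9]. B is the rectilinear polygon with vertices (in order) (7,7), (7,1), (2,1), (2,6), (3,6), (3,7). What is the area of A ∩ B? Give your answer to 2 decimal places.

11.00

The intersection is the polygon with vertices (4,1), (2,1), (2,6), (3,6), (3,7), (4,7).
By the shoelace formula its area is 11.00.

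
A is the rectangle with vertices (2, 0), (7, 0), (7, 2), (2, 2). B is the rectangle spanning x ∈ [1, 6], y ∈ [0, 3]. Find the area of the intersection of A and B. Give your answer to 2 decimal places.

8.00

|A∩B|: x∈[2,6], y∈[0,2] → 4·2 = 8.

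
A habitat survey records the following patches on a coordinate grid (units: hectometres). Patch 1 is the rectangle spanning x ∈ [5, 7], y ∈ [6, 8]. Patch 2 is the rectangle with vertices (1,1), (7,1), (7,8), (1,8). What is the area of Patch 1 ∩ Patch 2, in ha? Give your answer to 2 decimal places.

|Patch 1∩Patch 2|: x∈[5,7], y∈[6,8] → 2·2 = 4.

4.00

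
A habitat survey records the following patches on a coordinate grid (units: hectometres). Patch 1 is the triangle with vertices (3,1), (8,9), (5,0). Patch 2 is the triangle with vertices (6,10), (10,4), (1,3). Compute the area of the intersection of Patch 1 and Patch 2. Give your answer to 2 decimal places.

4.24

The intersection is the polygon with vertices (7.355,7.968), (7.556,7.667), (6.192,3.577), (4.492,3.388).
By the shoelace formula its area is 4.24.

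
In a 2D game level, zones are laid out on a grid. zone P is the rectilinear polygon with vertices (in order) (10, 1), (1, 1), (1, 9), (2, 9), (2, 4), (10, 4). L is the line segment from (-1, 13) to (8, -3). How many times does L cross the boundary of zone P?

The segment meets the boundary at (5.75,1), (2,7.667), (4.062,4), (1.25,9).

4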